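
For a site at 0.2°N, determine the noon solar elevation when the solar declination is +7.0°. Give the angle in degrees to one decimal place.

83.2°

At local solar noon the hour angle is zero, so the elevation is 90° − |φ − δ| = 90° − |0.2° − (7.0°)| = 90° − 6.8° = 83.2°.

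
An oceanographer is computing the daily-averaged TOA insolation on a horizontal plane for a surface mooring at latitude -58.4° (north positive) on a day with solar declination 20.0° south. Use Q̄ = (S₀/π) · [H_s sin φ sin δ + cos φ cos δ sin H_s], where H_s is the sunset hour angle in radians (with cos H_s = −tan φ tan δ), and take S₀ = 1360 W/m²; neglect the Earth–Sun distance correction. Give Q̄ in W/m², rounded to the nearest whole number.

450 W/m²

The sunset hour angle satisfies cos H_s = −tan φ tan δ = -0.5916, giving H_s = 126.27°. In radians, H_s = 2.2038.
H_s sin φ sin δ = 2.2038 × -0.8517 × -0.3420 = 0.6419.
cos φ cos δ sin H_s = 0.5240 × 0.9397 × 0.8063 = 0.3970.
Q̄ = (1360/π) × (0.6419 + 0.3970) = 432.90 × 1.0389 = 449.74 W/m².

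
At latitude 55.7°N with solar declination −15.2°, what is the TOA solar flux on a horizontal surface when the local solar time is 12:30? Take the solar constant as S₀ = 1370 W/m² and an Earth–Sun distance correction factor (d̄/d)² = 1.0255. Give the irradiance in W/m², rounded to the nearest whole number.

453 W/m²

Hour angle H = 15° × (12.5 − 12) = 7.50°.
cos θ_z = sin(55.7°) sin(-15.2°) + cos(55.7°) cos(-15.2°) cos(7.50°) = -0.2166 + 0.5392 = 0.3226.
Top-of-atmosphere irradiance = S₀ (d̄/d)² cos θ_z = 1370 × 1.0255 × 0.3226 = 453.23 W/m².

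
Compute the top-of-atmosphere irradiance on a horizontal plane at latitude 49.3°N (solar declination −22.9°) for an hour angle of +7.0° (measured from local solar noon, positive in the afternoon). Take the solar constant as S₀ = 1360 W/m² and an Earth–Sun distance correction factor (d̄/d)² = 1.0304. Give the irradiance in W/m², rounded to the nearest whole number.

422 W/m²

With φ = 49.3°, δ = -22.9°, H = 7.00°: sin φ sin δ = -0.2950, cos φ cos δ cos H = 0.5962, so cos θ_z = 0.3012.
Top-of-atmosphere irradiance = S₀ (d̄/d)² cos θ_z = 1360 × 1.0304 × 0.3012 = 422.08 W/m².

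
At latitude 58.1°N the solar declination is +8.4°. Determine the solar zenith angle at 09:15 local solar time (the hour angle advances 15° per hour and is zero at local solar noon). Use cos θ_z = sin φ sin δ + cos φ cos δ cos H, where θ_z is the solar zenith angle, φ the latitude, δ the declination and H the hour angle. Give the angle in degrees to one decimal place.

58.9°

Hour angle H = 15° × (9.25 − 12) = -41.25°.
cos θ_z = sin(58.1°) sin(8.4°) + cos(58.1°) cos(8.4°) cos(-41.25°) = 0.1240 + 0.3930 = 0.5170.
θ_z = arccos(0.5170) = 58.87°.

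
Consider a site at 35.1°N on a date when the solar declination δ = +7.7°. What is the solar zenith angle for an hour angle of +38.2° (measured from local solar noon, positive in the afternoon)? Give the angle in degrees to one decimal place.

With φ = 35.1°, δ = 7.7°, H = 38.20°: sin φ sin δ = 0.0770, cos φ cos δ cos H = 0.6372, so cos θ_z = 0.7142.
θ_z = arccos(0.7142) = 44.42°.

44.4°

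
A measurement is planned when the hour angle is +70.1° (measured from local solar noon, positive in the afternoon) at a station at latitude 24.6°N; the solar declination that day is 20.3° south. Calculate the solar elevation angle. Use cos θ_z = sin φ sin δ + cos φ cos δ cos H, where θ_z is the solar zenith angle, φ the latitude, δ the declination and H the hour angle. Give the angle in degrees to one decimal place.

cos θ_z = sin φ sin δ + cos φ cos δ cos H = (0.4163)(-0.3469) + (0.9092)(0.9379)(0.3404) = 0.1459.
θ_z = arccos(0.1459) = 81.61°, so the elevation is 90° − 81.61° = 8.39°.

8.4°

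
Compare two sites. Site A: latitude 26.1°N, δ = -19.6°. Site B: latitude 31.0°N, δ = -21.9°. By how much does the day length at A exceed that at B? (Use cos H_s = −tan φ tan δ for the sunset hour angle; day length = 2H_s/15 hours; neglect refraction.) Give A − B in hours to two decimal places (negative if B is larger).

A: H_s = arccos(−tan 26.1° · tan -19.6°) = 79.95°, so 2H_s/15 = 10.6600 h.
B: H_s = arccos(−tan 31.0° · tan -21.9°) = 76.02°, so 2H_s/15 = 10.1360 h.
A − B = 10.6600 − 10.1360 = 0.5240 h.

+0.52 h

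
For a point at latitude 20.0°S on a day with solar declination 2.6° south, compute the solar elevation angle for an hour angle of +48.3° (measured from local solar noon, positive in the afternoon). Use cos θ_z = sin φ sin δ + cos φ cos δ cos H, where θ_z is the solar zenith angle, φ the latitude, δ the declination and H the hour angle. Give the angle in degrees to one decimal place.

39.8°

cos θ_z = sin φ sin δ + cos φ cos δ cos H = (-0.3420)(-0.0454) + (0.9397)(0.9990)(0.6652) = 0.6400.
θ_z = arccos(0.6400) = 50.21°, so the elevation is 90° − 50.21° = 39.79°.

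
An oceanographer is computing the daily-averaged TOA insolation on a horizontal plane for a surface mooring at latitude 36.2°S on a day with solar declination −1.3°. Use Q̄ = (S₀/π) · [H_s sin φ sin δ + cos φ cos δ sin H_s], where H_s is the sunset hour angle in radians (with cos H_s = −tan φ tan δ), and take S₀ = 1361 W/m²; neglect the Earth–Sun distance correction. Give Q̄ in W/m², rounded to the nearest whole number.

The sunset hour angle satisfies cos H_s = −tan φ tan δ = -0.0166, giving H_s = 90.95°. In radians, H_s = 1.5874.
H_s sin φ sin δ = 1.5874 × -0.5906 × -0.0227 = 0.0213.
cos φ cos δ sin H_s = 0.8070 × 0.9997 × 0.9999 = 0.8067.
Q̄ = (1361/π) × (0.0213 + 0.8067) = 433.22 × 0.8280 = 358.71 W/m².

359 W/m²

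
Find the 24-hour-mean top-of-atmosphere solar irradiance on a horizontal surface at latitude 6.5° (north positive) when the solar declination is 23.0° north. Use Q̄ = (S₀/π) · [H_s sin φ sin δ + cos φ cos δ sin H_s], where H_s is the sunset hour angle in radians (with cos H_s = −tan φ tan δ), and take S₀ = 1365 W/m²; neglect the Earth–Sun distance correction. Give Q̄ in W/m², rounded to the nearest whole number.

The sunset hour angle satisfies cos H_s = −tan φ tan δ = -0.0484, giving H_s = 92.77°. In radians, H_s = 1.6191.
H_s sin φ sin δ = 1.6191 × 0.1132 × 0.3907 = 0.0716.
cos φ cos δ sin H_s = 0.9936 × 0.9205 × 0.9988 = 0.9135.
Q̄ = (1365/π) × (0.0716 + 0.9135) = 434.49 × 0.9851 = 428.02 W/m².

428 W/m²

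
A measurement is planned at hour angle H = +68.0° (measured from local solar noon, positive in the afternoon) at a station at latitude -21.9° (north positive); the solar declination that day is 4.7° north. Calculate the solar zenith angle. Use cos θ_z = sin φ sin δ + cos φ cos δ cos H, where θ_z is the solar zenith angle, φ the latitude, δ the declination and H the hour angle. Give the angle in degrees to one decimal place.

cos θ_z = sin(-21.9°) sin(4.7°) + cos(-21.9°) cos(4.7°) cos(68.00°) = -0.0306 + 0.3464 = 0.3158.
θ_z = arccos(0.3158) = 71.59°.

71.6°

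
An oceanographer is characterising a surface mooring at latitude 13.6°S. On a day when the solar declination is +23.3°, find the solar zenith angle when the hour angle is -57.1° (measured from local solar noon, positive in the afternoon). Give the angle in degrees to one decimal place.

With φ = -13.6°, δ = 23.3°, H = -57.10°: sin φ sin δ = -0.0930, cos φ cos δ cos H = 0.4849, so cos θ_z = 0.3919.
θ_z = arccos(0.3919) = 66.93°.

66.9°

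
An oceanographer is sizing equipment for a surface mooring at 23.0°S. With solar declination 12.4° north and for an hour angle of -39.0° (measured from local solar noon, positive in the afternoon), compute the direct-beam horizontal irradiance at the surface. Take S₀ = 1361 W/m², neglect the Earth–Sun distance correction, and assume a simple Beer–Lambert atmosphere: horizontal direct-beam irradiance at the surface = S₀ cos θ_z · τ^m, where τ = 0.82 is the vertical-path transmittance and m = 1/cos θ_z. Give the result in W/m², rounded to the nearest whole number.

With φ = -23.0°, δ = 12.4°, H = -39.00°: sin φ sin δ = -0.0839, cos φ cos δ cos H = 0.6987, so cos θ_z = 0.6148.
Air mass m = 1/cos θ_z = 1/0.6148 = 1.627; τ^m = 0.82^1.627 = 0.7241.
Surface direct beam = 1361 × 0.6148 × 0.7241 = 605.89 W/m².

606 W/m²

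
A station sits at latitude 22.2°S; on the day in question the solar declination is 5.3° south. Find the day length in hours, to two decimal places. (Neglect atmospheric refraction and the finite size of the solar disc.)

12.29 hours

cos H_s = −tan(-22.2°) · tan(-5.3°) = -0.0379, so H_s = arccos(-0.0379) = 92.17°.
Day length = 2 H_s / 15° h⁻¹ = 184.34° / 15 = 12.289 h.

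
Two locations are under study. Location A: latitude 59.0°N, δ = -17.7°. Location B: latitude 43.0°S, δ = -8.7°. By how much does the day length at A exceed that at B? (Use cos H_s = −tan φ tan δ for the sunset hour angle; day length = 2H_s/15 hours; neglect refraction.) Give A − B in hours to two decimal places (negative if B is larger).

A: H_s = arccos(−tan 59.0° · tan -17.7°) = 57.92°, so 2H_s/15 = 7.7227 h.
B: H_s = arccos(−tan -43.0° · tan -8.7°) = 98.20°, so 2H_s/15 = 13.0933 h.
A − B = 7.7227 − 13.0933 = -5.3706 h.

-5.37 h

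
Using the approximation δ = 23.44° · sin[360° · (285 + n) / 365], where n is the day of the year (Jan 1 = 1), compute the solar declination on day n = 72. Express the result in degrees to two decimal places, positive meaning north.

-3.22°

360 × (285 + 72) / 365 = 352.110°; sin(352.110°) = -0.1373.
δ = 23.44 × -0.1373 = -3.218° ≈ -3.22°.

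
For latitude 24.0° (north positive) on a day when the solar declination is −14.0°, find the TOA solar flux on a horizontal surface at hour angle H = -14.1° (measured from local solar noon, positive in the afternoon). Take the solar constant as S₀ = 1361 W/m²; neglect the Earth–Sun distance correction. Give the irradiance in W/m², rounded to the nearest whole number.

cos θ_z = sin(24.0°) sin(-14.0°) + cos(24.0°) cos(-14.0°) cos(-14.10°) = -0.0984 + 0.8597 = 0.7613.
Top-of-atmosphere irradiance = S₀ cos θ_z = 1361 × 0.7613 = 1036.13 W/m².

1036 W/m²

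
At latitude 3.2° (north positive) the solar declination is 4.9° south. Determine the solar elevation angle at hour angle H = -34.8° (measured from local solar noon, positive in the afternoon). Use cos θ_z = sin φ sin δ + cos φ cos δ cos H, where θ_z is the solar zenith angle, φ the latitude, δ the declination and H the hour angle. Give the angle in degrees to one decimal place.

With φ = 3.2°, δ = -4.9°, H = -34.80°: sin φ sin δ = -0.0048, cos φ cos δ cos H = 0.8169, so cos θ_z = 0.8121.
θ_z = arccos(0.8121) = 35.70°, so the elevation is 90° − 35.70° = 54.30°.

54.3°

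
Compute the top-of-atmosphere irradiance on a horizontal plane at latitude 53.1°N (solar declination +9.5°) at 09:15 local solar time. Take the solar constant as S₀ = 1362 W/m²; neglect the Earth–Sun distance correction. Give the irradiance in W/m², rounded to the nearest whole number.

786 W/m²

Hour angle H = 15° × (9.25 − 12) = -41.25°.
With φ = 53.1°, δ = 9.5°, H = -41.25°: sin φ sin δ = 0.1320, cos φ cos δ cos H = 0.4452, so cos θ_z = 0.5772.
Top-of-atmosphere irradiance = S₀ cos θ_z = 1362 × 0.5772 = 786.15 W/m².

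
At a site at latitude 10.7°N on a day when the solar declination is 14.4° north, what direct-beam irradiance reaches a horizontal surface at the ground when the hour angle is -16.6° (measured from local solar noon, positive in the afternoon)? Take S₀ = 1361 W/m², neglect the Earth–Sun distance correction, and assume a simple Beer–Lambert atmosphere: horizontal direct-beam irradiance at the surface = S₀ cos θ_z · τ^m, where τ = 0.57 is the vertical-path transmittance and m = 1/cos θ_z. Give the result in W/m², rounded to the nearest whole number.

725 W/m²

With φ = 10.7°, δ = 14.4°, H = -16.60°: sin φ sin δ = 0.0462, cos φ cos δ cos H = 0.9121, so cos θ_z = 0.9583.
Air mass m = 1/cos θ_z = 1/0.9583 = 1.044; τ^m = 0.57^1.044 = 0.5561.
Surface direct beam = 1361 × 0.9583 × 0.5561 = 725.29 W/m².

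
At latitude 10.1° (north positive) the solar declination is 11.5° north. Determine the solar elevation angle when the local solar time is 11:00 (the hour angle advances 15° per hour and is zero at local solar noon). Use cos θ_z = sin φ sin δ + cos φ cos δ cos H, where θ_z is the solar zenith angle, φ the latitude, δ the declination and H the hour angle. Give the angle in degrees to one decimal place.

Hour angle H = 15° × (11 − 12) = -15.00°.
cos θ_z = sin φ sin δ + cos φ cos δ cos H = (0.1754)(0.1994) + (0.9845)(0.9799)(0.9659) = 0.9668.
θ_z = arccos(0.9668) = 14.81°, so the elevation is 90° − 14.81° = 75.19°.

75.2°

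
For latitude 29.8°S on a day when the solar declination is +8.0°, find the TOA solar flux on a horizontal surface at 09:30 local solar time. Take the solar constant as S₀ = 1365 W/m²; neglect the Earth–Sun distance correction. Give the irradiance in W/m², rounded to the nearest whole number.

Hour angle H = 15° × (9.5 − 12) = -37.50°.
cos θ_z = sin φ sin δ + cos φ cos δ cos H = (-0.4970)(0.1392) + (0.8678)(0.9903)(0.7934) = 0.6127.
Top-of-atmosphere irradiance = S₀ cos θ_z = 1365 × 0.6127 = 836.34 W/m².

836 W/m²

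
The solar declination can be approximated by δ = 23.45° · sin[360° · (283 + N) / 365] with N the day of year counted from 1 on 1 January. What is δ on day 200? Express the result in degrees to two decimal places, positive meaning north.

360 × (283 + 200) / 365 = 476.384°; sin(476.384°) = 0.8958.
δ = 23.45 × 0.8958 = 21.007° ≈ +21.01°.

+21.01°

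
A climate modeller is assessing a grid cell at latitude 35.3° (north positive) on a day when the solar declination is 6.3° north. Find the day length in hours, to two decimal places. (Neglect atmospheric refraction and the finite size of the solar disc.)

−tan φ tan δ = −(0.7080)(0.1104) = -0.0782; H_s = arccos(-0.0782) = 94.49°.
Day length = 2 H_s / 15° h⁻¹ = 188.98° / 15 = 12.599 h.

12.60 hours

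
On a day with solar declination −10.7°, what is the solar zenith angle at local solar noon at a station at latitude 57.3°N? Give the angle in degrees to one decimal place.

At local solar noon the hour angle is zero, so the zenith angle is |φ − δ| = |57.3° − (-10.7°)| = 68.0°.

68.0°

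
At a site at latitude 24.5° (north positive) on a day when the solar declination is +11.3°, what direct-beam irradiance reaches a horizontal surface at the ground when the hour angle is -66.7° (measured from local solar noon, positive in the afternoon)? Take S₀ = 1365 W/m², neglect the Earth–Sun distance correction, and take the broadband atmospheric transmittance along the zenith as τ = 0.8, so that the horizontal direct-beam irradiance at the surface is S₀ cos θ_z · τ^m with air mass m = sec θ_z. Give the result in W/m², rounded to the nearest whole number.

cos θ_z = sin(24.5°) sin(11.3°) + cos(24.5°) cos(11.3°) cos(-66.70°) = 0.0813 + 0.3530 = 0.4343.
Air mass m = 1/cos θ_z = 1/0.4343 = 2.303; τ^m = 0.8^2.303 = 0.5982.
Surface direct beam = 1365 × 0.4343 × 0.5982 = 354.62 W/m².

355 W/m²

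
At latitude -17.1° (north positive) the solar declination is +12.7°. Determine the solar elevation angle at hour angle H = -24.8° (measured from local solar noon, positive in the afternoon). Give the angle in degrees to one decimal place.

cos θ_z = sin(-17.1°) sin(12.7°) + cos(-17.1°) cos(12.7°) cos(-24.80°) = -0.0646 + 0.8464 = 0.7818.
θ_z = arccos(0.7818) = 38.57°, so the elevation is 90° − 38.57° = 51.43°.

51.4°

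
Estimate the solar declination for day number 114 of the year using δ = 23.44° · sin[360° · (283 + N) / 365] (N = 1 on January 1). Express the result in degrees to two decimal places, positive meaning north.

+12.27°

360 × (283 + 114) / 365 = 391.562°; sin(391.562°) = 0.5234.
δ = 23.44 × 0.5234 = 12.268° ≈ +12.27°.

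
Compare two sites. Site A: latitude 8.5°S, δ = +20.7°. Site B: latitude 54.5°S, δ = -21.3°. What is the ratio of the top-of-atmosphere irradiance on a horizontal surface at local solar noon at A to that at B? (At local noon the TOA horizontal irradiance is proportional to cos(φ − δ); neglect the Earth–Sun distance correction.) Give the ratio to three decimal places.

A: cos θ_z = cos(-8.5° − (20.7°)) = 0.8729.
B: cos θ_z = cos(-54.5° − (-21.3°)) = 0.8368.
Ratio A/B = 0.8729 / 0.8368 = 1.0431.

1.043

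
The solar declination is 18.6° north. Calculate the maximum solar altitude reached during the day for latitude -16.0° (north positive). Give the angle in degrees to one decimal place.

At local solar noon the hour angle is zero, so the elevation is 90° − |φ − δ| = 90° − |-16.0° − (18.6°)| = 90° − 34.6° = 55.4°.

55.4°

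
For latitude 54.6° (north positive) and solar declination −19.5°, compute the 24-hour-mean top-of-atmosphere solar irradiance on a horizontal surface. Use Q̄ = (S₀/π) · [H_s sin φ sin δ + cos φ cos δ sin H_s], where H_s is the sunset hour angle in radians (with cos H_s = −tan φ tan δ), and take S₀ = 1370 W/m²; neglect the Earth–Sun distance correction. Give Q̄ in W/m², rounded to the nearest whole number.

82 W/m²

cos H_s = −tan(54.6°) · tan(-19.5°) = 0.4983, so H_s = arccos(0.4983) = 60.11°. In radians, H_s = 1.0491.
H_s sin φ sin δ = 1.0491 × 0.8151 × -0.3338 = -0.2854.
cos φ cos δ sin H_s = 0.5793 × 0.9426 × 0.8670 = 0.4734.
Q̄ = (1370/π) × (-0.2854 + 0.4734) = 436.08 × 0.1880 = 81.98 W/m².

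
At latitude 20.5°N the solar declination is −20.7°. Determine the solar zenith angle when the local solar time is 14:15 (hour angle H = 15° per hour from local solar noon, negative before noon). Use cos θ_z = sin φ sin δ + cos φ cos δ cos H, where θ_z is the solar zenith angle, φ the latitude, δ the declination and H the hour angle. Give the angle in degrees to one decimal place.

Hour angle H = 15° × (14.25 − 12) = 33.75°.
cos θ_z = sin(20.5°) sin(-20.7°) + cos(20.5°) cos(-20.7°) cos(33.75°) = -0.1238 + 0.7285 = 0.6047.
θ_z = arccos(0.6047) = 52.79°.

52.8°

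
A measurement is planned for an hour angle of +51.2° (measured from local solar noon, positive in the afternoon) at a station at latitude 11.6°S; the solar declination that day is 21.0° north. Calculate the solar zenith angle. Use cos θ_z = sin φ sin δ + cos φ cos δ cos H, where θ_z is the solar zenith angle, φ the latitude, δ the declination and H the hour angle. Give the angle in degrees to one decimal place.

cos θ_z = sin(-11.6°) sin(21.0°) + cos(-11.6°) cos(21.0°) cos(51.20°) = -0.0721 + 0.5730 = 0.5009.
θ_z = arccos(0.5009) = 59.94°.

59.9°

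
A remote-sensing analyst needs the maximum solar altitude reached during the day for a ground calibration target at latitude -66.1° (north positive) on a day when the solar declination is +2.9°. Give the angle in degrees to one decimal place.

At local solar noon the hour angle is zero, so the elevation is 90° − |φ − δ| = 90° − |-66.1° − (2.9°)| = 90° − 69.0° = 21.0°.

21.0°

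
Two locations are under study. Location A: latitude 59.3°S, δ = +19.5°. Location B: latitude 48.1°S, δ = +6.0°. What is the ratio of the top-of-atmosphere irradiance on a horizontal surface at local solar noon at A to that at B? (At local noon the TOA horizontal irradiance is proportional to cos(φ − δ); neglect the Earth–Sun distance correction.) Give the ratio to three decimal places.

A: cos θ_z = cos(-59.3° − (19.5°)) = 0.1942.
B: cos θ_z = cos(-48.1° − (6.0°)) = 0.5864.
Ratio A/B = 0.1942 / 0.5864 = 0.3312.

0.331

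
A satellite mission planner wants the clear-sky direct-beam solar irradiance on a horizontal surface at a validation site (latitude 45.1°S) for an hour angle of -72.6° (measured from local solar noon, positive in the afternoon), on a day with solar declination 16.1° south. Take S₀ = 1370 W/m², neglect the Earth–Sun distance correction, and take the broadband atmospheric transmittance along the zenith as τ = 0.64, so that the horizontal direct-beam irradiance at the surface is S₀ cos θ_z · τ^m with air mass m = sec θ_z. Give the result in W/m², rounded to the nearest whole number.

179 W/m²

cos θ_z = sin φ sin δ + cos φ cos δ cos H = (-0.7083)(-0.2773) + (0.7059)(0.9608)(0.2990) = 0.3992.
Air mass m = 1/cos θ_z = 1/0.3992 = 2.505; τ^m = 0.64^2.505 = 0.3269.
Surface direct beam = 1370 × 0.3992 × 0.3269 = 178.78 W/m².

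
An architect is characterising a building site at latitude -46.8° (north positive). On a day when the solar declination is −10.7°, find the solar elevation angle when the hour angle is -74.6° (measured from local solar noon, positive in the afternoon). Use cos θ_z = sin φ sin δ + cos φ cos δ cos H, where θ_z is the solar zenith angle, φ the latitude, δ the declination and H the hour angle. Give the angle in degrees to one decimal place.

18.3°

cos θ_z = sin(-46.8°) sin(-10.7°) + cos(-46.8°) cos(-10.7°) cos(-74.60°) = 0.1353 + 0.1786 = 0.3139.
θ_z = arccos(0.3139) = 71.71°, so the elevation is 90° − 71.71° = 18.29°.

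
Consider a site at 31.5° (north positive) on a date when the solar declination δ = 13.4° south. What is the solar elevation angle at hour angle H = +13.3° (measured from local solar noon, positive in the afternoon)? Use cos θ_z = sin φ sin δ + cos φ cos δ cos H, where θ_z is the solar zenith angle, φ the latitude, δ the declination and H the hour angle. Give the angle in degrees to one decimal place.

43.3°

With φ = 31.5°, δ = -13.4°, H = 13.30°: sin φ sin δ = -0.1211, cos φ cos δ cos H = 0.8072, so cos θ_z = 0.6861.
θ_z = arccos(0.6861) = 46.68°, so the elevation is 90° − 46.68° = 43.32°.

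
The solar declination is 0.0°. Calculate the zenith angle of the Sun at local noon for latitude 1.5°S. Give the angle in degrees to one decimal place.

1.5°

At local solar noon the hour angle is zero, so the zenith angle is |φ − δ| = |-1.5° − (0.0°)| = 1.5°.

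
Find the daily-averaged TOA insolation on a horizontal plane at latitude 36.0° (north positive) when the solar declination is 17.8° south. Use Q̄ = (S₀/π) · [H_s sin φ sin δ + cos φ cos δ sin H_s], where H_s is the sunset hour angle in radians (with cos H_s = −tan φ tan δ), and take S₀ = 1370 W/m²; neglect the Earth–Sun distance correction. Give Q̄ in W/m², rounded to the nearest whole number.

cos H_s = −tan(36.0°) · tan(-17.8°) = 0.2333, so H_s = arccos(0.2333) = 76.51°. In radians, H_s = 1.3354.
H_s sin φ sin δ = 1.3354 × 0.5878 × -0.3057 = -0.2400.
cos φ cos δ sin H_s = 0.8090 × 0.9521 × 0.9724 = 0.7490.
Q̄ = (1370/π) × (-0.2400 + 0.7490) = 436.08 × 0.5090 = 221.96 W/m².

222 W/m²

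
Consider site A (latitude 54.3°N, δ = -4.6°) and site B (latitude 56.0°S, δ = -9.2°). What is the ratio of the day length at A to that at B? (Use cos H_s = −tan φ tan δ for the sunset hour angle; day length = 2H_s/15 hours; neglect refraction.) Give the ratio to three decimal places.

A: H_s = arccos(−tan 54.3° · tan -4.6°) = 83.57°, so 2H_s/15 = 11.1427 h.
B: H_s = arccos(−tan -56.0° · tan -9.2°) = 103.89°, so 2H_s/15 = 13.8520 h.
Ratio A/B = 11.1427 / 13.8520 = 0.8044.

0.804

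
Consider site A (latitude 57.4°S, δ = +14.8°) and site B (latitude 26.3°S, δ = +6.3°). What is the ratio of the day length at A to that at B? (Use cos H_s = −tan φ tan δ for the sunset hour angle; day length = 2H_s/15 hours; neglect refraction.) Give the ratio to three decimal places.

A: H_s = arccos(−tan -57.4° · tan 14.8°) = 65.60°, so 2H_s/15 = 8.7467 h.
B: H_s = arccos(−tan -26.3° · tan 6.3°) = 86.87°, so 2H_s/15 = 11.5827 h.
Ratio A/B = 8.7467 / 11.5827 = 0.7552.

0.755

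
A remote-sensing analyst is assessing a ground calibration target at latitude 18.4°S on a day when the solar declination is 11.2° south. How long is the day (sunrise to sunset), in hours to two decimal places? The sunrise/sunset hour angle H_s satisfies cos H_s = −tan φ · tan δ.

The sunset hour angle satisfies cos H_s = −tan φ tan δ = -0.0659, giving H_s = 93.78°.
Day length = 2 H_s / 15° h⁻¹ = 187.56° / 15 = 12.504 h.

12.50 hours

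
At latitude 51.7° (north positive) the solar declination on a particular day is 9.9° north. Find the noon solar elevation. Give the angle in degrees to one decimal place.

48.2°

At local solar noon the hour angle is zero, so the elevation is 90° − |φ − δ| = 90° − |51.7° − (9.9°)| = 90° − 41.8° = 48.2°.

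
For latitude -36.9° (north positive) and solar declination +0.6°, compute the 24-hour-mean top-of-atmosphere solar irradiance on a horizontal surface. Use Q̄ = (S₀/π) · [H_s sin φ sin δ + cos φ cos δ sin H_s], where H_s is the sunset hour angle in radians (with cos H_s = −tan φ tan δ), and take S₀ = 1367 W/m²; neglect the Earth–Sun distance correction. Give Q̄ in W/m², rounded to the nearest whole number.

344 W/m²

cos H_s = −tan(-36.9°) · tan(0.6°) = 0.0079, so H_s = arccos(0.0079) = 89.55°. In radians, H_s = 1.5629.
H_s sin φ sin δ = 1.5629 × -0.6004 × 0.0105 = -0.0099.
cos φ cos δ sin H_s = 0.7997 × 0.9999 × 1.0000 = 0.7996.
Q̄ = (1367/π) × (-0.0099 + 0.7996) = 435.13 × 0.7897 = 343.62 W/m².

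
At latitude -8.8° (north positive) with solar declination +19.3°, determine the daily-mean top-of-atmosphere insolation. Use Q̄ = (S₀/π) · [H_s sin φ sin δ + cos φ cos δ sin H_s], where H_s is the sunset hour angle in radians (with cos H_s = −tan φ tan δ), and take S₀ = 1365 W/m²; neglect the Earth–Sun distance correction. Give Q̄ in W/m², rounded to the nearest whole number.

cos H_s = −tan(-8.8°) · tan(19.3°) = 0.0542, so H_s = arccos(0.0542) = 86.89°. In radians, H_s = 1.5165.
H_s sin φ sin δ = 1.5165 × -0.1530 × 0.3305 = -0.0767.
cos φ cos δ sin H_s = 0.9882 × 0.9438 × 0.9985 = 0.9313.
Q̄ = (1365/π) × (-0.0767 + 0.9313) = 434.49 × 0.8546 = 371.32 W/m².

371 W/m²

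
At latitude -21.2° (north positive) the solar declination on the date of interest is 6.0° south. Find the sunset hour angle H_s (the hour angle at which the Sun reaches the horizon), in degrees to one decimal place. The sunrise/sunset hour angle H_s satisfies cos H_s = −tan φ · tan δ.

The sunset hour angle satisfies cos H_s = −tan φ tan δ = -0.0408, giving H_s = 92.34°.

92.3°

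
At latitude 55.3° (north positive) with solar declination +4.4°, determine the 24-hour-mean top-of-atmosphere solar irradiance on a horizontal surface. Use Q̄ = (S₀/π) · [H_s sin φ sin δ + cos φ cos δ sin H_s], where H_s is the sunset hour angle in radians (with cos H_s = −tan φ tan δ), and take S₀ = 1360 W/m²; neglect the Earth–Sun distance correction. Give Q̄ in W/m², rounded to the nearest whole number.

cos H_s = −tan(55.3°) · tan(4.4°) = -0.1111, so H_s = arccos(-0.1111) = 96.38°. In radians, H_s = 1.6821.
H_s sin φ sin δ = 1.6821 × 0.8221 × 0.0767 = 0.1061.
cos φ cos δ sin H_s = 0.5693 × 0.9971 × 0.9938 = 0.5641.
Q̄ = (1360/π) × (0.1061 + 0.5641) = 432.90 × 0.6702 = 290.13 W/m².

290 W/m²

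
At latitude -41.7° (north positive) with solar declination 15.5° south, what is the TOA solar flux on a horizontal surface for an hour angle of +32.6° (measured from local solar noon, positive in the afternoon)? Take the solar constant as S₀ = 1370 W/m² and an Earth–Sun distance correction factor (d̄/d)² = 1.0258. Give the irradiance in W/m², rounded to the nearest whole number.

1102 W/m²

cos θ_z = sin(-41.7°) sin(-15.5°) + cos(-41.7°) cos(-15.5°) cos(32.60°) = 0.1778 + 0.6061 = 0.7839.
Top-of-atmosphere irradiance = S₀ (d̄/d)² cos θ_z = 1370 × 1.0258 × 0.7839 = 1101.65 W/m².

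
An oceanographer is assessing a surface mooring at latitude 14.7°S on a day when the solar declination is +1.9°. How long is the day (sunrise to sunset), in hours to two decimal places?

11.93 hours

−tan φ tan δ = −(-0.2623)(0.0332) = 0.0087; H_s = arccos(0.0087) = 89.50°.
Day length = 2 H_s / 15° h⁻¹ = 179.00° / 15 = 11.933 h.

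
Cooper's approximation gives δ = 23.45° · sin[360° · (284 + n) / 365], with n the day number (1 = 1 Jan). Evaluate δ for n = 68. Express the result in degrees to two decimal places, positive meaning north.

360 × (284 + 68) / 365 = 347.178°; sin(347.178°) = -0.2219.
δ = 23.45 × -0.2219 = -5.204° ≈ -5.20°.

-5.20°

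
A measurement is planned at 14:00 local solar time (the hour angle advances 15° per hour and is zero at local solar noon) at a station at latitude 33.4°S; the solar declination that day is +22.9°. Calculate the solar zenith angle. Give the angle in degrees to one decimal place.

Hour angle H = 15° × (14 − 12) = 30.00°.
cos θ_z = sin φ sin δ + cos φ cos δ cos H = (-0.5505)(0.3891) + (0.8348)(0.9212)(0.8660) = 0.4518.
θ_z = arccos(0.4518) = 63.14°.

63.1°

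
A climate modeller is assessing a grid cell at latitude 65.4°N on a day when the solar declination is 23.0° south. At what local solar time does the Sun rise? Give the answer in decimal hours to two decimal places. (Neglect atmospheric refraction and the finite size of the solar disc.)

cos H_s = −tan(65.4°) · tan(-23.0°) = 0.9271, so H_s = arccos(0.9271) = 22.01°.
Sunrise is at 12 − H_s/15 = 12 − 1.467 = 10.533 h local solar time.

10.53 h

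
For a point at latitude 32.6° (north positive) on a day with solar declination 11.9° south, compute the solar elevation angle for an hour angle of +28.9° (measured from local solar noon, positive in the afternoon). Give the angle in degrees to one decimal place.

With φ = 32.6°, δ = -11.9°, H = 28.90°: sin φ sin δ = -0.1111, cos φ cos δ cos H = 0.7217, so cos θ_z = 0.6106.
θ_z = arccos(0.6106) = 52.37°, so the elevation is 90° − 52.37° = 37.63°.

37.6°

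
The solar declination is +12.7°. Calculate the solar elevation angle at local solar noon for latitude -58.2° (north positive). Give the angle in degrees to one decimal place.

At local solar noon the hour angle is zero, so the elevation is 90° − |φ − δ| = 90° − |-58.2° − (12.7°)| = 90° − 70.9° = 19.1°.

19.1°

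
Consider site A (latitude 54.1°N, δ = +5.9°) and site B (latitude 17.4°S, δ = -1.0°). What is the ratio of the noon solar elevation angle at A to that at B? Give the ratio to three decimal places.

0.568

A: 90° − |54.1 − (5.9)| = 41.80°.
B: 90° − |-17.4 − (-1.0)| = 73.60°.
Ratio A/B = 41.8000 / 73.6000 = 0.5679.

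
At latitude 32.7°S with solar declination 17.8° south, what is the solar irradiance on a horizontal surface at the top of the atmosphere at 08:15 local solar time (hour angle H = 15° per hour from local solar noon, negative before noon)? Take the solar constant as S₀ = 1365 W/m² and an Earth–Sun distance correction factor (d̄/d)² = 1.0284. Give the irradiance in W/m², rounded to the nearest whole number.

Hour angle H = 15° × (8.25 − 12) = -56.25°.
With φ = -32.7°, δ = -17.8°, H = -56.25°: sin φ sin δ = 0.1651, cos φ cos δ cos H = 0.4451, so cos θ_z = 0.6102.
Top-of-atmosphere irradiance = S₀ (d̄/d)² cos θ_z = 1365 × 1.0284 × 0.6102 = 856.58 W/m².

857 W/m²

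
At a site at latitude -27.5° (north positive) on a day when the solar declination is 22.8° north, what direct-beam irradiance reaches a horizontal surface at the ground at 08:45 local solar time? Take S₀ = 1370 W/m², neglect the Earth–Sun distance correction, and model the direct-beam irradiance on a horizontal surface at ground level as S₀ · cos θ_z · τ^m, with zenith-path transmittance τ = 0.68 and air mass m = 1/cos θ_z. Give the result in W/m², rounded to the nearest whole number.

169 W/m²

Hour angle H = 15° × (8.75 − 12) = -48.75°.
With φ = -27.5°, δ = 22.8°, H = -48.75°: sin φ sin δ = -0.1789, cos φ cos δ cos H = 0.5391, so cos θ_z = 0.3602.
Air mass m = 1/cos θ_z = 1/0.3602 = 2.776; τ^m = 0.68^2.776 = 0.3428.
Surface direct beam = 1370 × 0.3602 × 0.3428 = 169.16 W/m².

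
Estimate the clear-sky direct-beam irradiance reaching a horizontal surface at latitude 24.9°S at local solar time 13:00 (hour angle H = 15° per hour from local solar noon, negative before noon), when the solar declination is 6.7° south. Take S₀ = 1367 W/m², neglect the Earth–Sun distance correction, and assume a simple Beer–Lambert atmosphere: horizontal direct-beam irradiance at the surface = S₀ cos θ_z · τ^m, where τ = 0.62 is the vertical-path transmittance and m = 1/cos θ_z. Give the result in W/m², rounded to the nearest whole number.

747 W/m²

Hour angle H = 15° × (13 − 12) = 15.00°.
cos θ_z = sin(-24.9°) sin(-6.7°) + cos(-24.9°) cos(-6.7°) cos(15.00°) = 0.0491 + 0.8702 = 0.9193.
Air mass m = 1/cos θ_z = 1/0.9193 = 1.088; τ^m = 0.62^1.088 = 0.5945.
Surface direct beam = 1367 × 0.9193 × 0.5945 = 747.10 W/m².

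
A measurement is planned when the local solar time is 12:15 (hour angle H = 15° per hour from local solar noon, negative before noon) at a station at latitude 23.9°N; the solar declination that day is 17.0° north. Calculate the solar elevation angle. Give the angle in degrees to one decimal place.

Hour angle H = 15° × (12.25 − 12) = 3.75°.
cos θ_z = sin φ sin δ + cos φ cos δ cos H = (0.4051)(0.2924) + (0.9143)(0.9563)(0.9979) = 0.9910.
θ_z = arccos(0.9910) = 7.69°, so the elevation is 90° − 7.69° = 82.31°.

82.3°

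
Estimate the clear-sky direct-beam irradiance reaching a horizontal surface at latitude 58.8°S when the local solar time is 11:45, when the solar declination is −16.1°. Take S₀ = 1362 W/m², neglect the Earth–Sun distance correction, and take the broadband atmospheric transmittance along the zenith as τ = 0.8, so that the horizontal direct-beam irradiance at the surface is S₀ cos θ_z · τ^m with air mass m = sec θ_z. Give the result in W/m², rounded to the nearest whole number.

737 W/m²

Hour angle H = 15° × (11.75 − 12) = -3.75°.
With φ = -58.8°, δ = -16.1°, H = -3.75°: sin φ sin δ = 0.2372, cos φ cos δ cos H = 0.4966, so cos θ_z = 0.7338.
Air mass m = 1/cos θ_z = 1/0.7338 = 1.363; τ^m = 0.8^1.363 = 0.7378.
Surface direct beam = 1362 × 0.7338 × 0.7378 = 737.38 W/m².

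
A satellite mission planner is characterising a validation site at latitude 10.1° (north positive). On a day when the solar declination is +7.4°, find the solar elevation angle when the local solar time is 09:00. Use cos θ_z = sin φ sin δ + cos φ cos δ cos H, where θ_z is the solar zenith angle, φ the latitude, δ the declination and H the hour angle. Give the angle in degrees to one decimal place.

Hour angle H = 15° × (9 − 12) = -45.00°.
With φ = 10.1°, δ = 7.4°, H = -45.00°: sin φ sin δ = 0.0226, cos φ cos δ cos H = 0.6904, so cos θ_z = 0.7130.
θ_z = arccos(0.7130) = 44.52°, so the elevation is 90° − 44.52° = 45.48°.

45.5°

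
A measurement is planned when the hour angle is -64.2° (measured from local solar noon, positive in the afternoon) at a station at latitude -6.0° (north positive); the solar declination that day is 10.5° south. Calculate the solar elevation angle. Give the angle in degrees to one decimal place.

26.4°

cos θ_z = sin(-6.0°) sin(-10.5°) + cos(-6.0°) cos(-10.5°) cos(-64.20°) = 0.0190 + 0.4256 = 0.4446.
θ_z = arccos(0.4446) = 63.60°, so the elevation is 90° − 63.60° = 26.40°.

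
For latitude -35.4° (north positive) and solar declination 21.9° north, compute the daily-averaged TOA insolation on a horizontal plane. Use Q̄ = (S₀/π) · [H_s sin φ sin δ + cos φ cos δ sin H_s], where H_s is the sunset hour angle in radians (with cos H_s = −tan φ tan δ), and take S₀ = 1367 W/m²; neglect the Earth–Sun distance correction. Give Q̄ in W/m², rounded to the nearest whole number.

−tan φ tan δ = −(-0.7107)(0.4020) = 0.2857; H_s = arccos(0.2857) = 73.40°. In radians, H_s = 1.2811.
H_s sin φ sin δ = 1.2811 × -0.5793 × 0.3730 = -0.2768.
cos φ cos δ sin H_s = 0.8151 × 0.9278 × 0.9583 = 0.7247.
Q̄ = (1367/π) × (-0.2768 + 0.7247) = 435.13 × 0.4479 = 194.89 W/m².

195 W/m²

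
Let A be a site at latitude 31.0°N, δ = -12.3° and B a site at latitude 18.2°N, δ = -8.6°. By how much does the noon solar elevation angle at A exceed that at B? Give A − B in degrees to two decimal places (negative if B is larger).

A: 90° − |31.0 − (-12.3)| = 46.70°.
B: 90° − |18.2 − (-8.6)| = 63.20°.
A − B = 46.70 − 63.20 = -16.50°.

-16.50°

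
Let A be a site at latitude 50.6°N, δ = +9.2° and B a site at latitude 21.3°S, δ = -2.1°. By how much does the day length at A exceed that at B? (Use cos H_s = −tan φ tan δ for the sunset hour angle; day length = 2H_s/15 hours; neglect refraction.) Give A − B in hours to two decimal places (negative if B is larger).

A: H_s = arccos(−tan 50.6° · tan 9.2°) = 101.37°, so 2H_s/15 = 13.5160 h.
B: H_s = arccos(−tan -21.3° · tan -2.1°) = 90.82°, so 2H_s/15 = 12.1093 h.
A − B = 13.5160 − 12.1093 = 1.4067 h.

+1.41 h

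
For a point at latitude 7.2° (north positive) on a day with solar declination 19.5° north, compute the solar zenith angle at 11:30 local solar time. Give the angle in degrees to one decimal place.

Hour angle H = 15° × (11.5 − 12) = -7.50°.
With φ = 7.2°, δ = 19.5°, H = -7.50°: sin φ sin δ = 0.0418, cos φ cos δ cos H = 0.9272, so cos θ_z = 0.9690.
θ_z = arccos(0.9690) = 14.30°.

14.3°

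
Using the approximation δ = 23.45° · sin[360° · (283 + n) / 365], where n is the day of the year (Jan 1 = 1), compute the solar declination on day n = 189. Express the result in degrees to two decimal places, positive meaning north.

360 × (283 + 189) / 365 = 465.534°; sin(465.534°) = 0.9635.
δ = 23.45 × 0.9635 = 22.594° ≈ +22.59°.

+22.59°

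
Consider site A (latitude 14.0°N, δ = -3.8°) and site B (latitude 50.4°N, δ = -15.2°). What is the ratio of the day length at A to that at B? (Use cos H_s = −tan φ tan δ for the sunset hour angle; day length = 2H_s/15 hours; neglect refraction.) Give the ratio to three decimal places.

1.257

A: H_s = arccos(−tan 14.0° · tan -3.8°) = 89.05°, so 2H_s/15 = 11.8733 h.
B: H_s = arccos(−tan 50.4° · tan -15.2°) = 70.83°, so 2H_s/15 = 9.4440 h.
Ratio A/B = 11.8733 / 9.4440 = 1.2572.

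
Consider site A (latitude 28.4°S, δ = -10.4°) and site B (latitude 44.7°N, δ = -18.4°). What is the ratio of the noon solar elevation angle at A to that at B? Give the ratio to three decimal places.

A: 90° − |-28.4 − (-10.4)| = 72.00°.
B: 90° − |44.7 − (-18.4)| = 26.90°.
Ratio A/B = 72.0000 / 26.9000 = 2.6766.

2.677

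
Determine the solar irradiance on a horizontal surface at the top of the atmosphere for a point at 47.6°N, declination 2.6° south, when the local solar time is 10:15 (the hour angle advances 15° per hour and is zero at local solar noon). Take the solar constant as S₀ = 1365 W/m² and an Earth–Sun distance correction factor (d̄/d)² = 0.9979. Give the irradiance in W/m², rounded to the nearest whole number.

777 W/m²

Hour angle H = 15° × (10.25 − 12) = -26.25°.
With φ = 47.6°, δ = -2.6°, H = -26.25°: sin φ sin δ = -0.0335, cos φ cos δ cos H = 0.6041, so cos θ_z = 0.5706.
Top-of-atmosphere irradiance = S₀ (d̄/d)² cos θ_z = 1365 × 0.9979 × 0.5706 = 777.23 W/m².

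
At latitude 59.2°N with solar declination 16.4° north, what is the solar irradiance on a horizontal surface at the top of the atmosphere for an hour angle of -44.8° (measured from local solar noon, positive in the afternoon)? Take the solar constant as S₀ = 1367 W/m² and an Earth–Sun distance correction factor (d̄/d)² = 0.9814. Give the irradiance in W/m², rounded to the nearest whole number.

793 W/m²

cos θ_z = sin(59.2°) sin(16.4°) + cos(59.2°) cos(16.4°) cos(-44.80°) = 0.2425 + 0.3485 = 0.5910.
Top-of-atmosphere irradiance = S₀ (d̄/d)² cos θ_z = 1367 × 0.9814 × 0.5910 = 792.87 W/m².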